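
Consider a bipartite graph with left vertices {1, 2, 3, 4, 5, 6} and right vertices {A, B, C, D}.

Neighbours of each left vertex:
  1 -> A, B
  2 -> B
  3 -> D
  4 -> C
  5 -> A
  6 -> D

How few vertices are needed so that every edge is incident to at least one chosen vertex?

The 4 edges 1–A, 2–B, 3–D, 4–C form a matching, so any vertex cover needs at least 4 vertices (one per matched edge).
Conversely {4, A, B, D} meets every edge and has exactly 4 vertices, so 4 is optimal.

4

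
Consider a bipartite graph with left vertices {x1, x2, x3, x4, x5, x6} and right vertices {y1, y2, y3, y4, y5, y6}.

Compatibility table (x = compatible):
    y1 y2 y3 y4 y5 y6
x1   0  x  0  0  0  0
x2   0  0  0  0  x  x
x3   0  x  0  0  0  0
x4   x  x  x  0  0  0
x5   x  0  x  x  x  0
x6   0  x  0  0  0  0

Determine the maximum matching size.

4

A valid assignment of size 4: x1-y2, x2-y6, x4-y1, x5-y3.
The set {x1, x3, x6} has only 1 neighbour ({y2}), so by Hall's theorem at most 4 of the 6 left vertices can be matched.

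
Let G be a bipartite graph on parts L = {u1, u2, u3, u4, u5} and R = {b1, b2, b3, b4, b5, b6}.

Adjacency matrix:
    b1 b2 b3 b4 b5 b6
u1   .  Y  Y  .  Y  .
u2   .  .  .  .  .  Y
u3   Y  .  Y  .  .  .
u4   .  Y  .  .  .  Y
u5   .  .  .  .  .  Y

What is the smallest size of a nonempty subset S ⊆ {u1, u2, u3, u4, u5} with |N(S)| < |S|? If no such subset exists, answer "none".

2

Take S = {u2, u5}. Its neighbourhood is {b6}, so |N(S)| = 1 < |S| = 2.
No single vertex violates Hall's condition since each has at least one neighbour, so 2 is the minimum.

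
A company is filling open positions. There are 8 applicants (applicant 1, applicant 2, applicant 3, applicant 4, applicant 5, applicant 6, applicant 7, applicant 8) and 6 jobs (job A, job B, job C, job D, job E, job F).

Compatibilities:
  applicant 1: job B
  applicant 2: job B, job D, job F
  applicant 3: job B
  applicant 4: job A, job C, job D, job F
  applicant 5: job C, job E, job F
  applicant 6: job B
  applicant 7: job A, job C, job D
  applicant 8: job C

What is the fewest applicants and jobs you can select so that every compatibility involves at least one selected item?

{applicant 2, applicant 4, applicant 5, applicant 7, applicant 8, job B} is a vertex cover of size 6: every edge has an endpoint in this set.
No smaller cover exists because applicant 1–job B, applicant 2–job D, applicant 4–job F, applicant 5–job E, applicant 7–job A, applicant 8–job C is a matching of size 6, and a cover must include an endpoint of each of these disjoint edges (König's theorem).

6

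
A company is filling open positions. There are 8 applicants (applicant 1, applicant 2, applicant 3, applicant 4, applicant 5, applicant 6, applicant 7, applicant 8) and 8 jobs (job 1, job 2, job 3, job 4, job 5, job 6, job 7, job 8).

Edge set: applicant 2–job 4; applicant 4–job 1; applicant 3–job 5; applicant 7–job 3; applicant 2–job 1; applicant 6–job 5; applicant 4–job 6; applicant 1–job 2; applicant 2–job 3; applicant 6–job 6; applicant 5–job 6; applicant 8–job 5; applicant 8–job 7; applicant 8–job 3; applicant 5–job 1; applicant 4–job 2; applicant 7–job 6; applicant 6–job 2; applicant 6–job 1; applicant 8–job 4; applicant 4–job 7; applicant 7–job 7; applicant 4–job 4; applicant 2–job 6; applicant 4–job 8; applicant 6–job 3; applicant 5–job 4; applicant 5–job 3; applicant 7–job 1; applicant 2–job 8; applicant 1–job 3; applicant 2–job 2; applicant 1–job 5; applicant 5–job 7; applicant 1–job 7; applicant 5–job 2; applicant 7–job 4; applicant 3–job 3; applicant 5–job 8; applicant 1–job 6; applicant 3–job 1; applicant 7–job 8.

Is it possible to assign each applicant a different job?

One maximum matching: applicant 1→job 7, applicant 2→job 6, applicant 3→job 1, applicant 4→job 2, applicant 5→job 8, applicant 6→job 5, applicant 7→job 4, applicant 8→job 3.
Every applicant is matched, so this is a perfect matching.

Yes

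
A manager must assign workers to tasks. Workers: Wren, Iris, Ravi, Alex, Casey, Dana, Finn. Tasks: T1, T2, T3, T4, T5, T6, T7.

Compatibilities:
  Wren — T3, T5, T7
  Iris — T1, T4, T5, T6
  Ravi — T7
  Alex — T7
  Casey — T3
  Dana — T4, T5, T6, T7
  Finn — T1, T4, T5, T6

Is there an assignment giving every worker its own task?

The set {Ravi, Alex} has only 1 neighbour ({T7}), so by Hall's theorem at most 6 of the 7 workers can be matched.
Hence no matching covers every worker.

No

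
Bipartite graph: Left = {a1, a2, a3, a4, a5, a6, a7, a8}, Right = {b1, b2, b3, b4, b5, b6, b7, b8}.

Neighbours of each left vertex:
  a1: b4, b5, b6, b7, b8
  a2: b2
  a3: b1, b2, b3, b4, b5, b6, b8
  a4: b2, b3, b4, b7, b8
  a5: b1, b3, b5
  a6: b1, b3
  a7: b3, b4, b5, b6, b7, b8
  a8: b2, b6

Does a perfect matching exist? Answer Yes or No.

Yes

A valid assignment of size 8: a1→b5, a2→b2, a3→b8, a4→b4, a5→b3, a6→b1, a7→b7, a8→b6.
All 8 left vertices are covered.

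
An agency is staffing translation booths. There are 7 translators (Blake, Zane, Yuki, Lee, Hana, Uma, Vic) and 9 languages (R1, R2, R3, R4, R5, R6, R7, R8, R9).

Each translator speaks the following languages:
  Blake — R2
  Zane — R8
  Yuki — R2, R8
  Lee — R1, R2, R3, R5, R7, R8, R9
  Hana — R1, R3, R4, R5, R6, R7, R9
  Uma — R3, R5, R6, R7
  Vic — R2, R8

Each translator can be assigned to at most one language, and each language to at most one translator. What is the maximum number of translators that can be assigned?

One maximum matching: Blake-R2, Zane-R8, Lee-R3, Hana-R9, Uma-R7.
The set {Blake, Zane, Yuki, Vic} has only 2 neighbours ({R2, R8}), so by Hall's theorem at most 5 of the 7 translators can be matched.

5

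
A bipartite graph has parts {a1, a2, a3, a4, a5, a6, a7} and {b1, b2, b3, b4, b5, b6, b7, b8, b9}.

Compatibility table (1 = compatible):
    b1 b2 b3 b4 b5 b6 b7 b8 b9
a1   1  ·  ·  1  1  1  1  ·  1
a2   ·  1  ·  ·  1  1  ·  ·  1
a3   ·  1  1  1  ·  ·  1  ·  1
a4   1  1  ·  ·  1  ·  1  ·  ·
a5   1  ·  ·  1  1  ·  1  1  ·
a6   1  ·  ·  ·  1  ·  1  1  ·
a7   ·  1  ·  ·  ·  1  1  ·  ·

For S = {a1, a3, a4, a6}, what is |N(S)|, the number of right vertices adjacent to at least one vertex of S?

The union of neighbours of {a1, a3, a4, a6} is {b1, b2, b3, b4, b5, b6, b7, b8, b9}, which has 9 elements.
Since |N(S)| = 9 ≥ |S| = 4, Hall's condition holds for this subset.

9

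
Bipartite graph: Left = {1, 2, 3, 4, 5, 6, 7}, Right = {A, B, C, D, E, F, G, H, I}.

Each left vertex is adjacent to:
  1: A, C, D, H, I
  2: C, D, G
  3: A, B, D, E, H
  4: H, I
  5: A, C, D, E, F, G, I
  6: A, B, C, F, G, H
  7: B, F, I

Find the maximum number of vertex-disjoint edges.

For example, pair 1→H, 2→C, 3→E, 4→I, 5→A, 6→G, 7→B.
This saturates every left vertex, so 7 is the maximum.

7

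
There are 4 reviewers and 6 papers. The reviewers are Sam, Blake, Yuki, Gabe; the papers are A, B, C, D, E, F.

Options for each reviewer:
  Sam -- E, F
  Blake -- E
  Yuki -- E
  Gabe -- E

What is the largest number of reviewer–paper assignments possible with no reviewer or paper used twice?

One maximum matching: Sam–F, Blake–E.
The set {Blake, Yuki, Gabe} has only 1 neighbour ({E}), so by Hall's theorem at most 2 of the 4 reviewers can be matched.

2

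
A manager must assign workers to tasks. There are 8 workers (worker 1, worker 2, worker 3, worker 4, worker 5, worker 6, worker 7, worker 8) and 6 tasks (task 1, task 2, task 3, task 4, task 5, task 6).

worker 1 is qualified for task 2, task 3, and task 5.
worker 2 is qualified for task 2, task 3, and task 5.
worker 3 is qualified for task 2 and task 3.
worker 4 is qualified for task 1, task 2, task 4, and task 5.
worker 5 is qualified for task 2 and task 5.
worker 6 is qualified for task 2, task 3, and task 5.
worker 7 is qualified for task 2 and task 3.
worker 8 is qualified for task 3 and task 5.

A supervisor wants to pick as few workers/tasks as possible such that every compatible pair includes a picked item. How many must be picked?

4

The 4 edges worker 1–task 3, worker 2–task 5, worker 3–task 2, worker 4–task 1 form a matching, so any vertex cover needs at least 4 vertices (one per matched edge).
Conversely {worker 4, task 2, task 3, task 5} meets every edge and has exactly 4 vertices, so 4 is optimal.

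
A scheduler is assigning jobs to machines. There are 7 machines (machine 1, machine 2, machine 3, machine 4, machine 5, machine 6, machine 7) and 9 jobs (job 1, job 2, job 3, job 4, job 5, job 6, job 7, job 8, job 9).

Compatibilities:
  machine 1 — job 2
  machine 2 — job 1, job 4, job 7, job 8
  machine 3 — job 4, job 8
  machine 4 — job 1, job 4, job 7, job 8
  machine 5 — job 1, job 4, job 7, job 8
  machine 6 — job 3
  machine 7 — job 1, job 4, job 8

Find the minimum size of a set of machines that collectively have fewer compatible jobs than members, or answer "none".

Take S = {machine 2, machine 3, machine 4, machine 5, machine 7}. Its neighbourhood is {job 1, job 4, job 7, job 8}, so |N(S)| = 4 < |S| = 5.
Every subset of size less than 5 has at least as many neighbours as members, so 5 is the minimum.

5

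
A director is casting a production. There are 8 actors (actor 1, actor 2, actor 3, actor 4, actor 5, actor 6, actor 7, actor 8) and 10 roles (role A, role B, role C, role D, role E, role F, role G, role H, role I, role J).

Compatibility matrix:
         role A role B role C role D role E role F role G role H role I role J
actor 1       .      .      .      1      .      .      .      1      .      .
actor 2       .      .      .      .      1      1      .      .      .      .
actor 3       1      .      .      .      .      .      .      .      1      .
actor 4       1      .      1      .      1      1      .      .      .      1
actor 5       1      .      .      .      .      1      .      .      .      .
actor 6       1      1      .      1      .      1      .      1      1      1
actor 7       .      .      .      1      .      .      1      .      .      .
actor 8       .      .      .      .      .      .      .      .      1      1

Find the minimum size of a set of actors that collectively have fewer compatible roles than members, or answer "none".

none

A matching saturating every actor exists, for instance actor 1→role D, actor 2→role E, actor 3→role A, actor 4→role C, actor 5→role F, actor 6→role B, actor 7→role G, actor 8→role I.
By Hall's marriage theorem, this means |N(S)| ≥ |S| for every subset S, so no violating subset exists.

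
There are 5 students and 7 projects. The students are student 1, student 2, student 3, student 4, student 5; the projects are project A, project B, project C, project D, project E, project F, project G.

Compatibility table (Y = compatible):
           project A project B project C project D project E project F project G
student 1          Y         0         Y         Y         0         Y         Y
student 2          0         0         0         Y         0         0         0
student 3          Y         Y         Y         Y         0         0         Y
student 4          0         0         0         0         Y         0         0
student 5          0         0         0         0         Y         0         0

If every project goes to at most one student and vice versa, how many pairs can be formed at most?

For example, pair student 1-project F, student 2-project D, student 3-project G, student 4-project E.
The set {student 4, student 5} has only 1 neighbour ({project E}), so by Hall's theorem at most 4 of the 5 students can be matched.

4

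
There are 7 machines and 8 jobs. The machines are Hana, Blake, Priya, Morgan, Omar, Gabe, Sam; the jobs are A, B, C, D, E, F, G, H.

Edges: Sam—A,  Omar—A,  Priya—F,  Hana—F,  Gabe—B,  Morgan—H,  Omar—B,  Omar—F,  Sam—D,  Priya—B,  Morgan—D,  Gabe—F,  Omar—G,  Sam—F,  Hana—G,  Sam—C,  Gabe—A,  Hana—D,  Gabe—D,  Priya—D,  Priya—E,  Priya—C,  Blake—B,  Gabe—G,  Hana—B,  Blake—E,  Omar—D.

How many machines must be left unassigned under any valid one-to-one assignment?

0

One maximum matching: Hana-B, Blake-E, Priya-D, Morgan-H, Omar-A, Gabe-G, Sam-F.
This saturates every machine, so 7 is the maximum.
That matches 7 of the 7, leaving 0 unmatched; no matching can do better.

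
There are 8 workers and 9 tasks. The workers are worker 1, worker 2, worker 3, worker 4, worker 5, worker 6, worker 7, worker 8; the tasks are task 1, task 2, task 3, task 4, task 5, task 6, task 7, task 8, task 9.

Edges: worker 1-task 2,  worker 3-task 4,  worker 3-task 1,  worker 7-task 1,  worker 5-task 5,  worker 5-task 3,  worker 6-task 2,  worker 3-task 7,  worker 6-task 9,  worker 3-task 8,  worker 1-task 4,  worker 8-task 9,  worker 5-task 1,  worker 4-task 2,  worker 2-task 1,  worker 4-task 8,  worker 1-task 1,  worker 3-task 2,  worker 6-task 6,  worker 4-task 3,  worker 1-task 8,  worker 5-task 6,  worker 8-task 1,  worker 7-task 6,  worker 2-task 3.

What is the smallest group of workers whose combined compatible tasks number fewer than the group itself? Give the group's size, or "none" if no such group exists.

A matching saturating every worker exists, for instance worker 1→task 2, worker 2→task 3, worker 3→task 4, worker 4→task 8, worker 5→task 5, worker 6→task 9, worker 7→task 6, worker 8→task 1.
By Hall's marriage theorem, this means |N(S)| ≥ |S| for every subset S, so no violating subset exists.

none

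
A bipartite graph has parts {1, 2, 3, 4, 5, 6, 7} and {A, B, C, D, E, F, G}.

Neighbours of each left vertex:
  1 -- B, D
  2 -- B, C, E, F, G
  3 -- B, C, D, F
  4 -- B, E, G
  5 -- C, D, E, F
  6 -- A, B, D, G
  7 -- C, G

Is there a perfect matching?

A valid assignment of size 7: 1–D, 2–G, 3–F, 4–B, 5–E, 6–A, 7–C.
All 7 left vertices are covered.

Yes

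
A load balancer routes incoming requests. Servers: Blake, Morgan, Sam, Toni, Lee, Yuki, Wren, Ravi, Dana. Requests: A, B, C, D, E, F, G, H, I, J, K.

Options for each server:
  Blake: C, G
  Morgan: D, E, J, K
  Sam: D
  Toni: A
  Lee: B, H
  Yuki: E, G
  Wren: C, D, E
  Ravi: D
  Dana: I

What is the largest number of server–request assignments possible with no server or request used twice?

One maximum matching: Blake→C, Morgan→J, Sam→D, Toni→A, Lee→B, Yuki→G, Wren→E, Dana→I.
The set {Sam, Ravi} has only 1 neighbour ({D}), so by Hall's theorem at most 8 of the 9 servers can be matched.

8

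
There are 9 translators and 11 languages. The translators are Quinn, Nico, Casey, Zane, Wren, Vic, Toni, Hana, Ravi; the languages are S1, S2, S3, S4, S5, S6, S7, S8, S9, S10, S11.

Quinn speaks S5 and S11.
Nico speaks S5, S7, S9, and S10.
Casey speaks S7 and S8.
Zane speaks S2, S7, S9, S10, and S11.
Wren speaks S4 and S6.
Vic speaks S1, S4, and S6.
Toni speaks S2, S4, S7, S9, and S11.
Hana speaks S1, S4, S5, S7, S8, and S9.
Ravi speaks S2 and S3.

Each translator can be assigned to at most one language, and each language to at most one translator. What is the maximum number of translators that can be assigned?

For example, pair Quinn-S5, Nico-S10, Casey-S8, Zane-S7, Wren-S6, Vic-S1, Toni-S9, Hana-S4, Ravi-S2.
This saturates every translator, so 9 is the maximum.

9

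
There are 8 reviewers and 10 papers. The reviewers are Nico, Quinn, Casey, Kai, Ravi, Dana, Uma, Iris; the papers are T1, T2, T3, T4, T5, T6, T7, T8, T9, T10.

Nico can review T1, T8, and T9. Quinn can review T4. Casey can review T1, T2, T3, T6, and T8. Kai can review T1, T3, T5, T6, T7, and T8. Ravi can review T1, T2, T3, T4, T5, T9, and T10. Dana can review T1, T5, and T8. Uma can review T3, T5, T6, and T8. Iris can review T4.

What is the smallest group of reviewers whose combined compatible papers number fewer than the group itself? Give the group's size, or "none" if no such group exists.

2

Take S = {Quinn, Iris}. Its neighbourhood is {T4}, so |N(S)| = 1 < |S| = 2.
No single vertex violates Hall's condition since each has at least one neighbour, so 2 is the minimum.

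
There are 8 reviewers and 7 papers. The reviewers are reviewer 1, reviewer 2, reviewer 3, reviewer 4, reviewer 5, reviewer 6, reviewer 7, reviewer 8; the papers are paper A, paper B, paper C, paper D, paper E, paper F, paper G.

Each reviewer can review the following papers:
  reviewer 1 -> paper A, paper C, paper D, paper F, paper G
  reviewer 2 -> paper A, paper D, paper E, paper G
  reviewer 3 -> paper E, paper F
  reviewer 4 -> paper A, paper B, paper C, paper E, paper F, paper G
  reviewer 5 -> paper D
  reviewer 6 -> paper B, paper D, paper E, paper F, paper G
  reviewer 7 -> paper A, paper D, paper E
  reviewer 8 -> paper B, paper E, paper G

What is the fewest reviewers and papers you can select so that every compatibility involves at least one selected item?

7

A maximum matching has 7 edges (e.g. reviewer 1–paper C, reviewer 2–paper G, reviewer 3–paper F, reviewer 4–paper B, reviewer 5–paper D, reviewer 6–paper E, reviewer 7–paper A).
By König's theorem the minimum vertex cover has the same size. One such cover is {paper A, paper B, paper C, paper D, paper E, paper F, paper G}.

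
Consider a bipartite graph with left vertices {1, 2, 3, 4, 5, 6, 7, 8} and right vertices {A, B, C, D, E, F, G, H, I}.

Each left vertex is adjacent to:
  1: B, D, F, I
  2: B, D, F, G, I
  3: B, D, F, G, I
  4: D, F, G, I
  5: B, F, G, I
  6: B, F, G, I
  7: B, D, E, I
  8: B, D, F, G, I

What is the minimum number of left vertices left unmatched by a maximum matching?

2

For example, pair 1→F, 2→I, 3→G, 4→D, 5→B, 7→E.
The set {1, 2, 3, 4, 5, 6, 8} has only 5 neighbours ({B, D, F, G, I}), so by Hall's theorem at most 6 of the 8 left vertices can be matched.
That matches 6 of the 8, leaving 2 unmatched; no matching can do better.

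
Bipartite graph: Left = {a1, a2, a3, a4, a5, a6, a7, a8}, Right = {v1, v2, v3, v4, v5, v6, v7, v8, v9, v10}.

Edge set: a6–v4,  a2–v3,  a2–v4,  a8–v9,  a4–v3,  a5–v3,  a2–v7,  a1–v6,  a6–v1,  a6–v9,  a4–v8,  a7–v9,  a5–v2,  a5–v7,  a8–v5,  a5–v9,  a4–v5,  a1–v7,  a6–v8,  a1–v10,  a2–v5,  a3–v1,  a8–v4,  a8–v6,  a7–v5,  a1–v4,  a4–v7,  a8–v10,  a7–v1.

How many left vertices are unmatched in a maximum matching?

A valid assignment of size 8: a1-v7, a2-v4, a3-v1, a4-v8, a5-v2, a6-v9, a7-v5, a8-v10.
All 8 left vertices are matched, so no larger matching exists.
That matches 8 of the 8, leaving 0 unmatched; no matching can do better.

0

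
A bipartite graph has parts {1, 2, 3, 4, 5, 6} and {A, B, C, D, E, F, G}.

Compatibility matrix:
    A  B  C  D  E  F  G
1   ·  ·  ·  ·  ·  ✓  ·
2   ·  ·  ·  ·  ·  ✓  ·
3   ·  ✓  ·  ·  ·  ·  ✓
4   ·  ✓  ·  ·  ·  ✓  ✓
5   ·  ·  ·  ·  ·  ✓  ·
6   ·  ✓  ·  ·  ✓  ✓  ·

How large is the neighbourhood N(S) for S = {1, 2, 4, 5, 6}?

4

The union of neighbours of {1, 2, 4, 5, 6} is {B, E, F, G}, which has 4 elements.
Since |N(S)| = 4 < |S| = 5, Hall's condition fails for this subset.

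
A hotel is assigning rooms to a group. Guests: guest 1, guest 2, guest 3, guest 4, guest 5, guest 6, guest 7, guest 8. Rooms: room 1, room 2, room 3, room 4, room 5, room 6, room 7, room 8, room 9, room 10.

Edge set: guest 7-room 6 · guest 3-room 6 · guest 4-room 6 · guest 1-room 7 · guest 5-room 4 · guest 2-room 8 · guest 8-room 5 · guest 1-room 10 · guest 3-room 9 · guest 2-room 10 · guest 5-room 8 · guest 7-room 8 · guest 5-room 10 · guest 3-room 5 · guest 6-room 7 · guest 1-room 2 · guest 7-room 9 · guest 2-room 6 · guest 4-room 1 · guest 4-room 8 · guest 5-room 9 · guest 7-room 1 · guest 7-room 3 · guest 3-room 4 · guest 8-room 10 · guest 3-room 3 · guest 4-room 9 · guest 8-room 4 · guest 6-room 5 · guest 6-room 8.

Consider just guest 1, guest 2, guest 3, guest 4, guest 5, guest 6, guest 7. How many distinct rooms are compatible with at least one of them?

10

The union of neighbours of {guest 1, guest 2, guest 3, guest 4, guest 5, guest 6, guest 7} is {room 1, room 2, room 3, room 4, room 5, room 6, room 7, room 8, room 9, room 10}, which has 10 elements.
Since |N(S)| = 10 ≥ |S| = 7, Hall's condition holds for this subset.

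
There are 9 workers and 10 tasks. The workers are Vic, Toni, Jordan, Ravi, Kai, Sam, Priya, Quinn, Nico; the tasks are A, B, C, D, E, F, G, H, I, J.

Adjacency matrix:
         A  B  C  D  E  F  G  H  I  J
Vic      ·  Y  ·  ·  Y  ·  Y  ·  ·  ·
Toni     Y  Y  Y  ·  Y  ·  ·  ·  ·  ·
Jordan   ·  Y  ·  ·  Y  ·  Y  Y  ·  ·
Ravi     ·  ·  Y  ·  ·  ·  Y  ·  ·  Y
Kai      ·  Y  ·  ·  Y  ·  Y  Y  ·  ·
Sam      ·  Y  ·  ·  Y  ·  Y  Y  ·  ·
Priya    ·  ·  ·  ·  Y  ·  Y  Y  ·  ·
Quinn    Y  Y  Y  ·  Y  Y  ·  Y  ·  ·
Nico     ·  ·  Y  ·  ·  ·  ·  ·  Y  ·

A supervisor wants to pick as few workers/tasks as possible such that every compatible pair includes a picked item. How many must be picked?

8

A maximum matching has 8 edges (e.g. Vic–G, Toni–A, Jordan–H, Ravi–J, Kai–E, Sam–B, Quinn–F, Nico–C).
By König's theorem the minimum vertex cover has the same size. One such cover is {Toni, Ravi, Quinn, Nico, B, E, G, H}.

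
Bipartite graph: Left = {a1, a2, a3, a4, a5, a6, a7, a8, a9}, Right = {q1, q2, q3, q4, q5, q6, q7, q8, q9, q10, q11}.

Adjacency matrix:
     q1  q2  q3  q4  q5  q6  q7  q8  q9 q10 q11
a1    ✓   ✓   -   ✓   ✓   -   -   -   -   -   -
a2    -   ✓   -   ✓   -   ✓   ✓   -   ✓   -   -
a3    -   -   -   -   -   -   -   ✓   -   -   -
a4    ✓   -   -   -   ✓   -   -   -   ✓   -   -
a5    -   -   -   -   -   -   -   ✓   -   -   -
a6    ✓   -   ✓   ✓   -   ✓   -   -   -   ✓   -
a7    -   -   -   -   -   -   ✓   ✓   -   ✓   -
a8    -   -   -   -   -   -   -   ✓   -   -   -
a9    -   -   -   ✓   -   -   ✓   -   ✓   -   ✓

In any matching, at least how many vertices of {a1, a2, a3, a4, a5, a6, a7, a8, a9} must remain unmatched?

2

For example, pair a1–q2, a2–q9, a3–q8, a4–q5, a6–q6, a7–q7, a9–q11.
The set {a3, a5, a8} has only 1 neighbour ({q8}), so by Hall's theorem at most 7 of the 9 left vertices can be matched.
That matches 7 of the 9, leaving 2 unmatched; no matching can do better.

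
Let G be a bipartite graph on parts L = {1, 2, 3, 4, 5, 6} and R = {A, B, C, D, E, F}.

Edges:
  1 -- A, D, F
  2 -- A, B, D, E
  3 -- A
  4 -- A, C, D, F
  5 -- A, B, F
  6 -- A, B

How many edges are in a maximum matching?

One maximum matching: 1–D, 2–E, 3–A, 4–C, 5–F, 6–B.
This saturates every left vertex, so 6 is the maximum.

6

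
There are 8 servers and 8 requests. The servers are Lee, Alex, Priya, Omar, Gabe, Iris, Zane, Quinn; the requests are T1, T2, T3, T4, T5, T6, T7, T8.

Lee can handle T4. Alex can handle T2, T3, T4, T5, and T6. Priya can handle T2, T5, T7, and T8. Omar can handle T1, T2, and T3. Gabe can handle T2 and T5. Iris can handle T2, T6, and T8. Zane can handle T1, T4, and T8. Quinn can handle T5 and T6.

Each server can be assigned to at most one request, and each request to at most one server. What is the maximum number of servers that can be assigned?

A valid assignment of size 8: Lee→T4, Alex→T3, Priya→T7, Omar→T2, Gabe→T5, Iris→T8, Zane→T1, Quinn→T6.
All 8 servers are matched, so no larger matching exists.

8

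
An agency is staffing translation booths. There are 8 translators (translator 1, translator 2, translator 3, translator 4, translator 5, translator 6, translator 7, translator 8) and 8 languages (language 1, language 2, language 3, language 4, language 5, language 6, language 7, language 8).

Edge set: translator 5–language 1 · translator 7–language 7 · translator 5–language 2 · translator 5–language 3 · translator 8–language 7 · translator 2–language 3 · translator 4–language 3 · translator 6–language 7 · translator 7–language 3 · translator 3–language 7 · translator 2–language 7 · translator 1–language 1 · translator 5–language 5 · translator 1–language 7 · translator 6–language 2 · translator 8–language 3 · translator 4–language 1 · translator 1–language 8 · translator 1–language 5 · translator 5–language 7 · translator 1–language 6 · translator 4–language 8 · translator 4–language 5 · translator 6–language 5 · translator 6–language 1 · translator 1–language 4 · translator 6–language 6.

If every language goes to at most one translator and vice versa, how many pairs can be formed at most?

6

A valid assignment of size 6: translator 1-language 6, translator 2-language 3, translator 3-language 7, translator 4-language 8, translator 5-language 1, translator 6-language 2.
The set {translator 2, translator 3, translator 7, translator 8} has only 2 neighbours ({language 3, language 7}), so by Hall's theorem at most 6 of the 8 translators can be matched.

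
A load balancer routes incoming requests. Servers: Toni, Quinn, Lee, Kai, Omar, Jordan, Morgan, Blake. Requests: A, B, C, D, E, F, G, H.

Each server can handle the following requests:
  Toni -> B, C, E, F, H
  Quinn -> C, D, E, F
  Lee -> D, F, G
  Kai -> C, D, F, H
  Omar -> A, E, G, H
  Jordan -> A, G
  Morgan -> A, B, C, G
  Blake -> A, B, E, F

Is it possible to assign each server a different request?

For example, pair Toni-H, Quinn-E, Lee-D, Kai-F, Omar-G, Jordan-A, Morgan-C, Blake-B.
All 8 servers are covered.

Yes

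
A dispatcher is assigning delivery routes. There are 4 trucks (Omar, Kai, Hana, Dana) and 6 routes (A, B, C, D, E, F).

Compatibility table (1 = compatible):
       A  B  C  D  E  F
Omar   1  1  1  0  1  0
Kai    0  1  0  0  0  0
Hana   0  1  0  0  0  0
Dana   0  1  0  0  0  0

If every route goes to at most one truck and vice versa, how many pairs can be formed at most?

One maximum matching: Omar→E, Kai→B.
The set {Kai, Hana, Dana} has only 1 neighbour ({B}), so by Hall's theorem at most 2 of the 4 trucks can be matched.

2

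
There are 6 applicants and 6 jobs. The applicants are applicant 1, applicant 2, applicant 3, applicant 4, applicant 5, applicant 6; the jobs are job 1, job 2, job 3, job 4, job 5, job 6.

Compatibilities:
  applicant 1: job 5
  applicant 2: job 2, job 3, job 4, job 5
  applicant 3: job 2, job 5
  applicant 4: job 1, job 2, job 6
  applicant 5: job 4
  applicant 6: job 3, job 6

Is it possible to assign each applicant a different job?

For example, pair applicant 1-job 5, applicant 2-job 3, applicant 3-job 2, applicant 4-job 1, applicant 5-job 4, applicant 6-job 6.
All 6 applicants are covered.

Yes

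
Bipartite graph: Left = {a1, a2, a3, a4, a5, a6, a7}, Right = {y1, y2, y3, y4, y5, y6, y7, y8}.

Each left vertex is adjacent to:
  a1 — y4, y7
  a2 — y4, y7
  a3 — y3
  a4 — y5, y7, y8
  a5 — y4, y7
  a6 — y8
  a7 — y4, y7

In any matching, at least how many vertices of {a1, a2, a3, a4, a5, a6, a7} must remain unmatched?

2

One maximum matching: a1→y4, a2→y7, a3→y3, a4→y5, a6→y8.
The set {a1, a2, a5, a7} has only 2 neighbours ({y4, y7}), so by Hall's theorem at most 5 of the 7 left vertices can be matched.
That matches 5 of the 7, leaving 2 unmatched; no matching can do better.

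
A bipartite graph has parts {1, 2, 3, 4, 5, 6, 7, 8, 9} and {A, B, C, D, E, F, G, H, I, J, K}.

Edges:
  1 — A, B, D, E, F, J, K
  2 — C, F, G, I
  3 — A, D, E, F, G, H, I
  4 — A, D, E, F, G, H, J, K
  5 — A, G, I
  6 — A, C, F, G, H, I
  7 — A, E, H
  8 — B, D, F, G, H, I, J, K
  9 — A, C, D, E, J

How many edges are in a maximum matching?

A valid assignment of size 9: 1→K, 2→C, 3→A, 4→E, 5→I, 6→F, 7→H, 8→G, 9→J.
All 9 left vertices are matched, so no larger matching exists.

9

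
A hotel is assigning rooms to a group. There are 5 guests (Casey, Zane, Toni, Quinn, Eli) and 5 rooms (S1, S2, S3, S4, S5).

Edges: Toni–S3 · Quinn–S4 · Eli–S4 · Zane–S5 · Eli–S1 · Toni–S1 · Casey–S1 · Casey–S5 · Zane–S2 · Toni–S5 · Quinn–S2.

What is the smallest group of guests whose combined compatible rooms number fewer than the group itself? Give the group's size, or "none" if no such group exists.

A matching saturating every guest exists, for instance Casey→S1, Zane→S5, Toni→S3, Quinn→S2, Eli→S4.
By Hall's marriage theorem, this means |N(S)| ≥ |S| for every subset S, so no violating subset exists.

none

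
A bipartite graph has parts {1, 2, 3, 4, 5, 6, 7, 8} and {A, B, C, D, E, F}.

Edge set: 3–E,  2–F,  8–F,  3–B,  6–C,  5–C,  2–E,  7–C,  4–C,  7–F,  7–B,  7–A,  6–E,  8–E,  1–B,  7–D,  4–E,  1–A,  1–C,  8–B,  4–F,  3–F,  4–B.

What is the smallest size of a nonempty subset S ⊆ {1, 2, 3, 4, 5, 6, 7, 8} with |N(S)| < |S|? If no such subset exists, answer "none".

Take S = {2, 3, 4, 5, 6}. Its neighbourhood is {B, C, E, F}, so |N(S)| = 4 < |S| = 5.
Every subset of size less than 5 has at least as many neighbours as members, so 5 is the minimum.

5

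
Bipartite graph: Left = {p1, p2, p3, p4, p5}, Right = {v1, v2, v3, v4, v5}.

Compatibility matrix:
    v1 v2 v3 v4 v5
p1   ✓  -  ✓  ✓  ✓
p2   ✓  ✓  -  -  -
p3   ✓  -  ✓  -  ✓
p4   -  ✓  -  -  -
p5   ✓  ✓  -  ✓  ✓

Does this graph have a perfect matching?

Yes

One maximum matching: p1-v3, p2-v1, p3-v5, p4-v2, p5-v4.
All 5 left vertices are covered.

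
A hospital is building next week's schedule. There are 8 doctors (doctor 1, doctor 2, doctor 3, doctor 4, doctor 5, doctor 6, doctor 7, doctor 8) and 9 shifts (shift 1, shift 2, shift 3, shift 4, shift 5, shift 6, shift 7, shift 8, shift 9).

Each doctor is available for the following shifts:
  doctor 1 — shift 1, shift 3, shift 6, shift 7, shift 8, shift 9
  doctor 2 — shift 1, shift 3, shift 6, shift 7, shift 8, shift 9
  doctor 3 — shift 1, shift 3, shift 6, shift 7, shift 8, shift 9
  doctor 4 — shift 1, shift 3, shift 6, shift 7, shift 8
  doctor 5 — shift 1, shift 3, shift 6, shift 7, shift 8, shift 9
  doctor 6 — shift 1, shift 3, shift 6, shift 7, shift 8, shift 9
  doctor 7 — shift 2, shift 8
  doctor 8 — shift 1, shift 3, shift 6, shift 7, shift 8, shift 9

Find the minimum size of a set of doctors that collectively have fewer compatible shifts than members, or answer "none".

7

Take S = {doctor 1, doctor 2, doctor 3, doctor 4, doctor 5, doctor 6, doctor 8}. Its neighbourhood is {shift 1, shift 3, shift 6, shift 7, shift 8, shift 9}, so |N(S)| = 6 < |S| = 7.
Every subset of size less than 7 has at least as many neighbours as members, so 7 is the minimum.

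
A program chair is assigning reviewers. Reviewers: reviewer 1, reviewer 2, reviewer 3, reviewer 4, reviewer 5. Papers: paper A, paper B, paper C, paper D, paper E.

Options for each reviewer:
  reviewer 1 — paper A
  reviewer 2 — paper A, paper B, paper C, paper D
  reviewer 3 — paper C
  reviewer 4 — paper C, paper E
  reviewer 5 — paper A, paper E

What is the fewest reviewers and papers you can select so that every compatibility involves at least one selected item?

4

The 4 edges reviewer 1–paper A, reviewer 2–paper D, reviewer 3–paper C, reviewer 4–paper E form a matching, so any vertex cover needs at least 4 vertices (one per matched edge).
Conversely {reviewer 2, paper A, paper C, paper E} meets every edge and has exactly 4 vertices, so 4 is optimal.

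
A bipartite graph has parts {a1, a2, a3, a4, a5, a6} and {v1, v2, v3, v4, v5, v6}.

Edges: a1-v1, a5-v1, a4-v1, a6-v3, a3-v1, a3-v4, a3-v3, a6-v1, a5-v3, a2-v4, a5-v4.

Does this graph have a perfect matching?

No

The set {a1, a2, a3, a4, a5, a6} has only 3 neighbours ({v1, v3, v4}), so by Hall's theorem at most 3 of the 6 left vertices can be matched.
Hence no matching covers every left vertex.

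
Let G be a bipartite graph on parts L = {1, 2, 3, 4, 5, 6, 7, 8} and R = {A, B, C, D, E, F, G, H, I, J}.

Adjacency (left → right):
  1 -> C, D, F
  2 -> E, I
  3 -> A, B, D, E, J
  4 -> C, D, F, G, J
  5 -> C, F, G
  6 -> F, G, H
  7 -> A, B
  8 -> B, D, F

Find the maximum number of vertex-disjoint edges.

8

A valid assignment of size 8: 1→D, 2→E, 3→J, 4→G, 5→C, 6→F, 7→A, 8→B.
All 8 left vertices are matched, so no larger matching exists.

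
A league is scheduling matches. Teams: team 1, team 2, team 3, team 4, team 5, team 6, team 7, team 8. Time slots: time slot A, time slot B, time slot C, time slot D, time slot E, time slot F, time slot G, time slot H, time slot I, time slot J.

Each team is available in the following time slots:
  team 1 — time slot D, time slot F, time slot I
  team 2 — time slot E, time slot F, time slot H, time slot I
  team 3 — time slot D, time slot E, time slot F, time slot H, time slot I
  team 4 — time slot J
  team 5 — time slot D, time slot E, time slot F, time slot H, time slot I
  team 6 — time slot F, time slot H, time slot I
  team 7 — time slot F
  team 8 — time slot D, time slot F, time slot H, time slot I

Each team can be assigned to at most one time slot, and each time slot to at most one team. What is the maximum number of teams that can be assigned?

One maximum matching: team 1-time slot D, team 2-time slot I, team 3-time slot H, team 4-time slot J, team 5-time slot E, team 6-time slot F.
The set {team 1, team 2, team 3, team 5, team 6, team 7, team 8} has only 5 neighbours ({time slot D, time slot E, time slot F, time slot H, time slot I}), so by Hall's theorem at most 6 of the 8 teams can be matched.

6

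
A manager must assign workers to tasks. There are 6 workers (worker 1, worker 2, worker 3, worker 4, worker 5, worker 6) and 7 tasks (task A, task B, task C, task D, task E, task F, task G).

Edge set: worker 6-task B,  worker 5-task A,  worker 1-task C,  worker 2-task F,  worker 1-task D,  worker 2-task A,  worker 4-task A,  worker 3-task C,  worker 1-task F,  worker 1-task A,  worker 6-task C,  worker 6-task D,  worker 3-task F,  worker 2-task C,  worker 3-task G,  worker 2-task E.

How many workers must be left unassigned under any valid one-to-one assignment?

1

For example, pair worker 1–task F, worker 2–task E, worker 3–task G, worker 4–task A, worker 6–task D.
The set {worker 4, worker 5} has only 1 neighbour ({task A}), so by Hall's theorem at most 5 of the 6 workers can be matched.
That matches 5 of the 6, leaving 1 unmatched; no matching can do better.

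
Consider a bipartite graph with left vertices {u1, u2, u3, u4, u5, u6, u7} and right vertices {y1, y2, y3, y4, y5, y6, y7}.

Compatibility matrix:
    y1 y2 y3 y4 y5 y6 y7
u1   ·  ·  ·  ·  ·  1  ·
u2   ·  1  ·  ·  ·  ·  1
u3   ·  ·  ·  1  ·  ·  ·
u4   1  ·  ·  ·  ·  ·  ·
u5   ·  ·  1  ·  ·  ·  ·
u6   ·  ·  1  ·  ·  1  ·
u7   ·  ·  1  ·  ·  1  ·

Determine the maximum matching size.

5

One maximum matching: u1→y6, u2→y7, u3→y4, u4→y1, u5→y3.
The set {u1, u5, u6, u7} has only 2 neighbours ({y3, y6}), so by Hall's theorem at most 5 of the 7 left vertices can be matched.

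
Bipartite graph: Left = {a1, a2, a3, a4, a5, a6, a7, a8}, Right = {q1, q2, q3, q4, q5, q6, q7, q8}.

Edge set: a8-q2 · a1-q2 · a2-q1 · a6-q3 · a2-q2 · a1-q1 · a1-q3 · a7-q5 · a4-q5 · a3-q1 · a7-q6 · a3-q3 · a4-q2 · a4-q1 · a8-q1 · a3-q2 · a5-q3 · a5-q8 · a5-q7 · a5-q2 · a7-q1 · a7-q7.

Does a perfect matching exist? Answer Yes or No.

No

The set {a1, a2, a3, a6, a8} has only 3 neighbours ({q1, q2, q3}), so by Hall's theorem at most 6 of the 8 left vertices can be matched.
Hence no matching covers every left vertex.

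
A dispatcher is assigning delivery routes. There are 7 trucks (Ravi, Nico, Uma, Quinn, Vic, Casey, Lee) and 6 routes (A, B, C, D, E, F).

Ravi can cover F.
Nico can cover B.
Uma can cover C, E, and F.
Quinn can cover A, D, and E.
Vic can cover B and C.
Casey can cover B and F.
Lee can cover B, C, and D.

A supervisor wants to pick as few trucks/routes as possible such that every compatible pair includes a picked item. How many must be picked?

6

A maximum matching has 6 edges (e.g. Ravi–F, Nico–B, Uma–E, Quinn–A, Vic–C, Lee–D).
By König's theorem the minimum vertex cover has the same size. One such cover is {Uma, Quinn, Vic, Lee, B, F}.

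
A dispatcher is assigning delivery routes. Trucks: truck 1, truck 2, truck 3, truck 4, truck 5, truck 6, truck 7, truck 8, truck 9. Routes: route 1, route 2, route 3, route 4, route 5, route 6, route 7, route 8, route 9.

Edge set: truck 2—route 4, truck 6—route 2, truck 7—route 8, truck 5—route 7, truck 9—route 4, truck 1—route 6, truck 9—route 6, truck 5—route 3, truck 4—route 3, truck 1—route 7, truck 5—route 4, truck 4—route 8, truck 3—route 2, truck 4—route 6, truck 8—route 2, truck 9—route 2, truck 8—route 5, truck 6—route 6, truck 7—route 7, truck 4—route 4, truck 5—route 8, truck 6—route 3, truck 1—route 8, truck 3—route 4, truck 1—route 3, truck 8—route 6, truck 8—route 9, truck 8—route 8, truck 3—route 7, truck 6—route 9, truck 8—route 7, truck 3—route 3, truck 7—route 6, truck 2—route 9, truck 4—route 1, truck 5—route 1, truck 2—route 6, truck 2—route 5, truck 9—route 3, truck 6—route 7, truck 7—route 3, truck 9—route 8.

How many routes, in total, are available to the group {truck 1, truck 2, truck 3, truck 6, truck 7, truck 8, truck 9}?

The union of neighbours of {truck 1, truck 2, truck 3, truck 6, truck 7, truck 8, truck 9} is {route 2, route 3, route 4, route 5, route 6, route 7, route 8, route 9}, which has 8 elements.
Since |N(S)| = 8 ≥ |S| = 7, Hall's condition holds for this subset.

8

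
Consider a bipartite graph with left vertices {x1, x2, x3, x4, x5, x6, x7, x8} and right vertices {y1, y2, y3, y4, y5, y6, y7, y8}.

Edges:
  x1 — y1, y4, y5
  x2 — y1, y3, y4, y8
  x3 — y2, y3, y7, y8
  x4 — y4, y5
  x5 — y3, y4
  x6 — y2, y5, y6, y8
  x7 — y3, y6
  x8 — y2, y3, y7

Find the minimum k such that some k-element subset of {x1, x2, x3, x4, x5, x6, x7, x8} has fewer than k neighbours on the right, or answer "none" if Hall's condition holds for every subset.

A matching saturating every left vertex exists, for instance x1→y1, x2→y8, x3→y7, x4→y5, x5→y4, x6→y2, x7→y6, x8→y3.
By Hall's marriage theorem, this means |N(S)| ≥ |S| for every subset S, so no violating subset exists.

none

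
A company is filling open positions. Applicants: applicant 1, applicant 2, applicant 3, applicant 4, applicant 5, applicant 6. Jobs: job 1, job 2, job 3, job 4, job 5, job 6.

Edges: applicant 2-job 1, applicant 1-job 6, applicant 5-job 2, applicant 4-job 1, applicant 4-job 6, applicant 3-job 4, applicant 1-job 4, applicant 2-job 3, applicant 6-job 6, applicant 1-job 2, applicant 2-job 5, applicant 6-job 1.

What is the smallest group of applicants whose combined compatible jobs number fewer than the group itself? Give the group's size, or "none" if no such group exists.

5

Take S = {applicant 1, applicant 3, applicant 4, applicant 5, applicant 6}. Its neighbourhood is {job 1, job 2, job 4, job 6}, so |N(S)| = 4 < |S| = 5.
Every subset of size less than 5 has at least as many neighbours as members, so 5 is the minimum.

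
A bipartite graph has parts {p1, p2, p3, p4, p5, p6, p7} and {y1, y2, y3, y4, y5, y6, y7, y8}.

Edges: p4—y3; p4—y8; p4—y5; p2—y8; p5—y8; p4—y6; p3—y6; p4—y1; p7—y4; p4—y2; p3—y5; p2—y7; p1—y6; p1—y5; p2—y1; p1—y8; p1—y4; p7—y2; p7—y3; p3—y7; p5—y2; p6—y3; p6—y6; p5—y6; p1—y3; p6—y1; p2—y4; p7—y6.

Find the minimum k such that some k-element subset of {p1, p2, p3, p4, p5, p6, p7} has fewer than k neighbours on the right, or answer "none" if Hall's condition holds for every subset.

none

A matching saturating every left vertex exists, for instance p1→y8, p2→y7, p3→y5, p4→y6, p5→y2, p6→y1, p7→y3.
By Hall's marriage theorem, this means |N(S)| ≥ |S| for every subset S, so no violating subset exists.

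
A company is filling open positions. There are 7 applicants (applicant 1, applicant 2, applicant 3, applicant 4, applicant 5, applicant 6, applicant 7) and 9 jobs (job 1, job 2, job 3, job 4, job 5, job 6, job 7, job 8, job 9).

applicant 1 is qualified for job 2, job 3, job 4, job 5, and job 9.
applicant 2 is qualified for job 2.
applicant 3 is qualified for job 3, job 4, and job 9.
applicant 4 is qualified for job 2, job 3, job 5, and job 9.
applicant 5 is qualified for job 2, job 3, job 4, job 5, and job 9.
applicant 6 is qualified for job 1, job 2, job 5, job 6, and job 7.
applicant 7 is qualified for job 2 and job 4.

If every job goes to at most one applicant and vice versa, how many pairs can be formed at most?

A valid assignment of size 6: applicant 1-job 4, applicant 2-job 2, applicant 3-job 3, applicant 4-job 5, applicant 5-job 9, applicant 6-job 7.
The set {applicant 1, applicant 2, applicant 3, applicant 4, applicant 5, applicant 7} has only 5 neighbours ({job 2, job 3, job 4, job 5, job 9}), so by Hall's theorem at most 6 of the 7 applicants can be matched.

6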